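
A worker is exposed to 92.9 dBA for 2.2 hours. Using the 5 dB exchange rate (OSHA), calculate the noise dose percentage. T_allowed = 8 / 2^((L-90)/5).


Given values:
  L = 92.9 dBA, T = 2.2 hours
Formula: T_allowed = 8 / 2^((L - 90) / 5)
Compute exponent: (92.9 - 90) / 5 = 0.58
Compute 2^(0.58) = 1.494849
T_allowed = 8 / 1.494849 = 5.351711 hours
Dose = (T / T_allowed) * 100
Dose = (2.2 / 5.351711) * 100 = 41.11

41.11 %


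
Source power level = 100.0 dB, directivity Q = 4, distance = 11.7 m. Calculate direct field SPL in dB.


Given values:
  Lw = 100.0 dB, Q = 4, r = 11.7 m
Formula: SPL = Lw + 10 * log10(Q / (4 * pi * r^2))
Compute 4 * pi * r^2 = 4 * pi * 11.7^2 = 1720.2105
Compute Q / denom = 4 / 1720.2105 = 0.0023253
Compute 10 * log10(0.0023253) = -26.3352
SPL = 100.0 + (-26.3352) = 73.66

73.66 dB


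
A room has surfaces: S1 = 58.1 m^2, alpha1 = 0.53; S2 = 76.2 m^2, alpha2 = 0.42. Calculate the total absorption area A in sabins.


Given surfaces:
  Surface 1: 58.1 * 0.53 = 30.793
  Surface 2: 76.2 * 0.42 = 32.004
Formula: A = sum(Si * alpha_i)
A = 30.793 + 32.004
A = 62.8

62.8 sabins


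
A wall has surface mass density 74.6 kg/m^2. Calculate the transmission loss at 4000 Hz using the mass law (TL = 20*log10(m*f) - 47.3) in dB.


Given values:
  m = 74.6 kg/m^2, f = 4000 Hz
Formula: TL = 20 * log10(m * f) - 47.3
Compute m * f = 74.6 * 4000 = 298400.0
Compute log10(298400.0) = 5.474799
Compute 20 * 5.474799 = 109.496
TL = 109.496 - 47.3 = 62.2

62.2 dB


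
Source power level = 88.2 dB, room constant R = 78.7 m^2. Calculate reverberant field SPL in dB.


Given values:
  Lw = 88.2 dB, R = 78.7 m^2
Formula: SPL = Lw + 10 * log10(4 / R)
Compute 4 / R = 4 / 78.7 = 0.050826
Compute 10 * log10(0.050826) = -12.9391
SPL = 88.2 + (-12.9391) = 75.26

75.26 dB


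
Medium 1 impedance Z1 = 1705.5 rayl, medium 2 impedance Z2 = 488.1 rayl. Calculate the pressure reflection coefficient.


Given values:
  Z1 = 1705.5 rayl, Z2 = 488.1 rayl
Formula: R = (Z2 - Z1) / (Z2 + Z1)
Numerator: Z2 - Z1 = 488.1 - 1705.5 = -1217.4
Denominator: Z2 + Z1 = 488.1 + 1705.5 = 2193.6
R = -1217.4 / 2193.6 = -0.555

-0.555


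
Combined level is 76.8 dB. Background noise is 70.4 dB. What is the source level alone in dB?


Given values:
  L_total = 76.8 dB, L_bg = 70.4 dB
Formula: L_source = 10 * log10(10^(L_total/10) - 10^(L_bg/10))
Convert to linear:
  10^(76.8/10) = 47863009.2323
  10^(70.4/10) = 10964781.9614
Difference: 47863009.2323 - 10964781.9614 = 36898227.2709
L_source = 10 * log10(36898227.2709) = 75.67

75.67 dB


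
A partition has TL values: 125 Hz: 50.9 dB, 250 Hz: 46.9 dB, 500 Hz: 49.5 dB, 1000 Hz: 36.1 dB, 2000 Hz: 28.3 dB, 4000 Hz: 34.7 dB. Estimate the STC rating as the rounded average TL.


Given TL values at each frequency:
  125 Hz: 50.9 dB
  250 Hz: 46.9 dB
  500 Hz: 49.5 dB
  1000 Hz: 36.1 dB
  2000 Hz: 28.3 dB
  4000 Hz: 34.7 dB
Formula: STC ~ round(average of TL values)
Sum = 50.9 + 46.9 + 49.5 + 36.1 + 28.3 + 34.7 = 246.4
Average = 246.4 / 6 = 41.07
Rounded: 41

41


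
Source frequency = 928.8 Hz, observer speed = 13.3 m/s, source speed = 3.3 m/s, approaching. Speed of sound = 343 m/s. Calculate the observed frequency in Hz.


Given values:
  f_s = 928.8 Hz, v_o = 13.3 m/s, v_s = 3.3 m/s
  Direction: approaching
Formula: f_o = f_s * (c + v_o) / (c - v_s)
Numerator: c + v_o = 343 + 13.3 = 356.3
Denominator: c - v_s = 343 - 3.3 = 339.7
f_o = 928.8 * 356.3 / 339.7 = 974.19

974.19 Hz


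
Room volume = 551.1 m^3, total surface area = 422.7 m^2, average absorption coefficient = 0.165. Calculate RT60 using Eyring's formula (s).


Given values:
  V = 551.1 m^3, S = 422.7 m^2, alpha = 0.165
Formula: RT60 = 0.161 * V / (-S * ln(1 - alpha))
Compute ln(1 - 0.165) = ln(0.835) = -0.180324
Denominator: -422.7 * -0.180324 = 76.223
Numerator: 0.161 * 551.1 = 88.7271
RT60 = 88.7271 / 76.223 = 1.164

1.164 s


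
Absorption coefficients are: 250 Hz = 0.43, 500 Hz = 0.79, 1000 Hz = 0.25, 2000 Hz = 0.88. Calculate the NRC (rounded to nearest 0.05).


Given values:
  a_250 = 0.43, a_500 = 0.79
  a_1000 = 0.25, a_2000 = 0.88
Formula: NRC = (a250 + a500 + a1000 + a2000) / 4
Sum = 0.43 + 0.79 + 0.25 + 0.88 = 2.35
NRC = 2.35 / 4 = 0.5875
Rounded to nearest 0.05: 0.6

0.6


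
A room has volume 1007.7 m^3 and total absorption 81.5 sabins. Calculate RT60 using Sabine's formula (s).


Given values:
  V = 1007.7 m^3
  A = 81.5 sabins
Formula: RT60 = 0.161 * V / A
Numerator: 0.161 * 1007.7 = 162.2397
RT60 = 162.2397 / 81.5 = 1.991

1.991 s


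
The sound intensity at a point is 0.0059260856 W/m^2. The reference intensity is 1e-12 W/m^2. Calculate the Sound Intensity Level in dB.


Given values:
  I = 0.0059260856 W/m^2
  I_ref = 1e-12 W/m^2
Formula: SIL = 10 * log10(I / I_ref)
Compute ratio: I / I_ref = 5926085600
Compute log10: log10(5926085600) = 9.772768
Multiply: SIL = 10 * 9.772768 = 97.73

97.73 dB


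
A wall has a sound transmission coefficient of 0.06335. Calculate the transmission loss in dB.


Given values:
  tau = 0.06335
Formula: TL = 10 * log10(1 / tau)
Compute 1 / tau = 1 / 0.06335 = 15.7853
Compute log10(15.7853) = 1.198253
TL = 10 * 1.198253 = 11.98

11.98 dB


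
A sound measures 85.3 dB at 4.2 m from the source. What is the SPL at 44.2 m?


Given values:
  SPL1 = 85.3 dB, r1 = 4.2 m, r2 = 44.2 m
Formula: SPL2 = SPL1 - 20 * log10(r2 / r1)
Compute ratio: r2 / r1 = 44.2 / 4.2 = 10.5238
Compute log10: log10(10.5238) = 1.022173
Compute drop: 20 * 1.022173 = 20.4435
SPL2 = 85.3 - 20.4435 = 64.86

64.86 dB


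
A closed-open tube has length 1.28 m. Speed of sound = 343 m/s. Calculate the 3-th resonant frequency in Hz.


Given values:
  Tube type: closed-open, L = 1.28 m, c = 343 m/s, n = 3
Formula: f_n = (2n - 1) * c / (4 * L)
Compute 2n - 1 = 2*3 - 1 = 5
Compute 4 * L = 4 * 1.28 = 5.12
f = 5 * 343 / 5.12
f = 334.96

334.96 Hz


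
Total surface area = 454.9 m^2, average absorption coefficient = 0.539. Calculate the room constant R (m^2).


Given values:
  S = 454.9 m^2, alpha = 0.539
Formula: R = S * alpha / (1 - alpha)
Numerator: 454.9 * 0.539 = 245.1911
Denominator: 1 - 0.539 = 0.461
R = 245.1911 / 0.461 = 531.87

531.87 m^2


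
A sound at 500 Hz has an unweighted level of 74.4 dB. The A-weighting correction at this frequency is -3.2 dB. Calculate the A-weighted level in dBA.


Given values:
  SPL = 74.4 dB
  A-weighting at 500 Hz = -3.2 dB
Formula: L_A = SPL + A_weight
L_A = 74.4 + (-3.2)
L_A = 71.2

71.2 dBA


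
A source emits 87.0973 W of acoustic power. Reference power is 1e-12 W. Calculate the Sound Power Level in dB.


Given values:
  W = 87.0973 W
  W_ref = 1e-12 W
Formula: SWL = 10 * log10(W / W_ref)
Compute ratio: W / W_ref = 87097300000000
Compute log10: log10(87097300000000) = 13.940005
Multiply: SWL = 10 * 13.940005 = 139.4

139.4 dB


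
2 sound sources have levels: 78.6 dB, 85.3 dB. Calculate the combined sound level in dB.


Formula: L_total = 10 * log10( sum(10^(Li/10)) )
  Source 1: 10^(78.6/10) = 72443596.0075
  Source 2: 10^(85.3/10) = 338844156.1392
Sum of linear values = 411287752.1467
L_total = 10 * log10(411287752.1467) = 86.14

86.14 dB


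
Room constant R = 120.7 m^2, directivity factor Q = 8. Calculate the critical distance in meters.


Given values:
  R = 120.7 m^2, Q = 8
Formula: d_c = 0.141 * sqrt(Q * R)
Compute Q * R = 8 * 120.7 = 965.6
Compute sqrt(965.6) = 31.0741
d_c = 0.141 * 31.0741 = 4.381

4.381 m


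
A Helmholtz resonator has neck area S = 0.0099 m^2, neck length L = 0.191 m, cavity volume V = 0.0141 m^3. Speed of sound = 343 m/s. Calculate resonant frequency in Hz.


Given values:
  S = 0.0099 m^2, L = 0.191 m, V = 0.0141 m^3, c = 343 m/s
Formula: f = (c / (2*pi)) * sqrt(S / (V * L))
Compute V * L = 0.0141 * 0.191 = 0.0026931
Compute S / (V * L) = 0.0099 / 0.0026931 = 3.6761
Compute sqrt(3.6761) = 1.917316
Compute c / (2*pi) = 343 / 6.283185 = 54.590148
f = 54.590148 * 1.917316 = 104.67

104.67 Hz


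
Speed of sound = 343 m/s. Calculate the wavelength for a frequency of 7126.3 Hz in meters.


Given values:
  c = 343 m/s, f = 7126.3 Hz
Formula: lambda = c / f
lambda = 343 / 7126.3
lambda = 0.0481

0.0481 m


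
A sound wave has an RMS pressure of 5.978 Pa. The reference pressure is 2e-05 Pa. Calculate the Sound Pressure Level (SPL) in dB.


Given values:
  p = 5.978 Pa
  p_ref = 2e-05 Pa
Formula: SPL = 20 * log10(p / p_ref)
Compute ratio: p / p_ref = 5.978 / 2e-05 = 298900
Compute log10: log10(298900) = 5.475526
Multiply: SPL = 20 * 5.475526 = 109.51

109.51 dB


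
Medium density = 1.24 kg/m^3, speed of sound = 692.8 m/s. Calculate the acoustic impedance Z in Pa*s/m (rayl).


Given values:
  rho = 1.24 kg/m^3
  c = 692.8 m/s
Formula: Z = rho * c
Z = 1.24 * 692.8
Z = 859.07

859.07 rayl


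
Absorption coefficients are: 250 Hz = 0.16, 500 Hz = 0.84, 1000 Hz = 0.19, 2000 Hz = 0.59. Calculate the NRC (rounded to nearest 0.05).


Given values:
  a_250 = 0.16, a_500 = 0.84
  a_1000 = 0.19, a_2000 = 0.59
Formula: NRC = (a250 + a500 + a1000 + a2000) / 4
Sum = 0.16 + 0.84 + 0.19 + 0.59 = 1.78
NRC = 1.78 / 4 = 0.445
Rounded to nearest 0.05: 0.45

0.45


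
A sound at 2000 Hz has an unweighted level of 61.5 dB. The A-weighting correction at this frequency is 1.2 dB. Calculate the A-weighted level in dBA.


Given values:
  SPL = 61.5 dB
  A-weighting at 2000 Hz = 1.2 dB
Formula: L_A = SPL + A_weight
L_A = 61.5 + (1.2)
L_A = 62.7

62.7 dBA


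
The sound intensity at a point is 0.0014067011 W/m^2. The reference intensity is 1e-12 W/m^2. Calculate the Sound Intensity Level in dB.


Given values:
  I = 0.0014067011 W/m^2
  I_ref = 1e-12 W/m^2
Formula: SIL = 10 * log10(I / I_ref)
Compute ratio: I / I_ref = 1406701100
Compute log10: log10(1406701100) = 9.148202
Multiply: SIL = 10 * 9.148202 = 91.48

91.48 dB


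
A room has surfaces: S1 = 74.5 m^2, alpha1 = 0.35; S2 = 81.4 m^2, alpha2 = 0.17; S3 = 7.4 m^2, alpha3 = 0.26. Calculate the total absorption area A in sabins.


Given surfaces:
  Surface 1: 74.5 * 0.35 = 26.075
  Surface 2: 81.4 * 0.17 = 13.838
  Surface 3: 7.4 * 0.26 = 1.924
Formula: A = sum(Si * alpha_i)
A = 26.075 + 13.838 + 1.924
A = 41.84

41.84 sabins


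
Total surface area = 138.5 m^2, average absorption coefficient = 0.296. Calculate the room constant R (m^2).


Given values:
  S = 138.5 m^2, alpha = 0.296
Formula: R = S * alpha / (1 - alpha)
Numerator: 138.5 * 0.296 = 40.996
Denominator: 1 - 0.296 = 0.704
R = 40.996 / 0.704 = 58.23

58.23 m^2


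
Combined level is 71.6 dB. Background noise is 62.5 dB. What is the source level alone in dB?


Given values:
  L_total = 71.6 dB, L_bg = 62.5 dB
Formula: L_source = 10 * log10(10^(L_total/10) - 10^(L_bg/10))
Convert to linear:
  10^(71.6/10) = 14454397.7075
  10^(62.5/10) = 1778279.41
Difference: 14454397.7075 - 1778279.41 = 12676118.2975
L_source = 10 * log10(12676118.2975) = 71.03

71.03 dB


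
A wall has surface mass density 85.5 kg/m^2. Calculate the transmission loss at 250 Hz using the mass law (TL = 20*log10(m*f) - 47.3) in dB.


Given values:
  m = 85.5 kg/m^2, f = 250 Hz
Formula: TL = 20 * log10(m * f) - 47.3
Compute m * f = 85.5 * 250 = 21375.0
Compute log10(21375.0) = 4.329906
Compute 20 * 4.329906 = 86.5981
TL = 86.5981 - 47.3 = 39.3

39.3 dB


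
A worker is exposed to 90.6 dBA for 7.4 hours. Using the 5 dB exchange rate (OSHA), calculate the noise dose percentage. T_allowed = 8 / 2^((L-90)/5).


Given values:
  L = 90.6 dBA, T = 7.4 hours
Formula: T_allowed = 8 / 2^((L - 90) / 5)
Compute exponent: (90.6 - 90) / 5 = 0.12
Compute 2^(0.12) = 1.086735
T_allowed = 8 / 1.086735 = 7.3615 hours
Dose = (T / T_allowed) * 100
Dose = (7.4 / 7.3615) * 100 = 100.52

100.52 %


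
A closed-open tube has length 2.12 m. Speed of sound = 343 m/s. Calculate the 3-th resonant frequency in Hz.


Given values:
  Tube type: closed-open, L = 2.12 m, c = 343 m/s, n = 3
Formula: f_n = (2n - 1) * c / (4 * L)
Compute 2n - 1 = 2*3 - 1 = 5
Compute 4 * L = 4 * 2.12 = 8.48
f = 5 * 343 / 8.48
f = 202.24

202.24 Hz


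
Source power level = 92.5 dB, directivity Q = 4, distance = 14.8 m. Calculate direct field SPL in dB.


Given values:
  Lw = 92.5 dB, Q = 4, r = 14.8 m
Formula: SPL = Lw + 10 * log10(Q / (4 * pi * r^2))
Compute 4 * pi * r^2 = 4 * pi * 14.8^2 = 2752.5378
Compute Q / denom = 4 / 2752.5378 = 0.0014532
Compute 10 * log10(0.0014532) = -28.3767
SPL = 92.5 + (-28.3767) = 64.12

64.12 dB


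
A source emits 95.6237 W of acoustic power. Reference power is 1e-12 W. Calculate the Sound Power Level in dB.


Given values:
  W = 95.6237 W
  W_ref = 1e-12 W
Formula: SWL = 10 * log10(W / W_ref)
Compute ratio: W / W_ref = 95623700000000
Compute log10: log10(95623700000000) = 13.980566
Multiply: SWL = 10 * 13.980566 = 139.81

139.81 dB


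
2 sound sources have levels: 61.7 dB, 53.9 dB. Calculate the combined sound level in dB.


Formula: L_total = 10 * log10( sum(10^(Li/10)) )
  Source 1: 10^(61.7/10) = 1479108.3882
  Source 2: 10^(53.9/10) = 245470.8916
Sum of linear values = 1724579.2798
L_total = 10 * log10(1724579.2798) = 62.37

62.37 dB


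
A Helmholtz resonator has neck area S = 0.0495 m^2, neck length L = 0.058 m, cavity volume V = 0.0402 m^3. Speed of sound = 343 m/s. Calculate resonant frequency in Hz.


Given values:
  S = 0.0495 m^2, L = 0.058 m, V = 0.0402 m^3, c = 343 m/s
Formula: f = (c / (2*pi)) * sqrt(S / (V * L))
Compute V * L = 0.0402 * 0.058 = 0.0023316
Compute S / (V * L) = 0.0495 / 0.0023316 = 21.2301
Compute sqrt(21.2301) = 4.607613
Compute c / (2*pi) = 343 / 6.283185 = 54.590148
f = 54.590148 * 4.607613 = 251.53

251.53 Hz


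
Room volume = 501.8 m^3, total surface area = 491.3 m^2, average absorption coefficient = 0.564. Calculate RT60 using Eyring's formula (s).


Given values:
  V = 501.8 m^3, S = 491.3 m^2, alpha = 0.564
Formula: RT60 = 0.161 * V / (-S * ln(1 - alpha))
Compute ln(1 - 0.564) = ln(0.436) = -0.830113
Denominator: -491.3 * -0.830113 = 407.8345
Numerator: 0.161 * 501.8 = 80.7898
RT60 = 80.7898 / 407.8345 = 0.198

0.198 s


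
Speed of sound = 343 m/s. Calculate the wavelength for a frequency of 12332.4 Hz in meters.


Given values:
  c = 343 m/s, f = 12332.4 Hz
Formula: lambda = c / f
lambda = 343 / 12332.4
lambda = 0.0278

0.0278 m


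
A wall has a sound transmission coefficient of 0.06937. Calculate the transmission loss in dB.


Given values:
  tau = 0.06937
Formula: TL = 10 * log10(1 / tau)
Compute 1 / tau = 1 / 0.06937 = 14.4155
Compute log10(14.4155) = 1.15883
TL = 10 * 1.15883 = 11.59

11.59 dB


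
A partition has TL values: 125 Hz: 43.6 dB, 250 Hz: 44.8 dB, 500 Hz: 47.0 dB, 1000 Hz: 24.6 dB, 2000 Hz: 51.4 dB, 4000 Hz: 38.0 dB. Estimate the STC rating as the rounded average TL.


Given TL values at each frequency:
  125 Hz: 43.6 dB
  250 Hz: 44.8 dB
  500 Hz: 47.0 dB
  1000 Hz: 24.6 dB
  2000 Hz: 51.4 dB
  4000 Hz: 38.0 dB
Formula: STC ~ round(average of TL values)
Sum = 43.6 + 44.8 + 47.0 + 24.6 + 51.4 + 38.0 = 249.4
Average = 249.4 / 6 = 41.57
Rounded: 42

42


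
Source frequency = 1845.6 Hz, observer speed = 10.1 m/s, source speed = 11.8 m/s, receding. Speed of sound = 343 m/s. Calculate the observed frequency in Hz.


Given values:
  f_s = 1845.6 Hz, v_o = 10.1 m/s, v_s = 11.8 m/s
  Direction: receding
Formula: f_o = f_s * (c - v_o) / (c + v_s)
Numerator: c - v_o = 343 - 10.1 = 332.9
Denominator: c + v_s = 343 + 11.8 = 354.8
f_o = 1845.6 * 332.9 / 354.8 = 1731.68

1731.68 Hz


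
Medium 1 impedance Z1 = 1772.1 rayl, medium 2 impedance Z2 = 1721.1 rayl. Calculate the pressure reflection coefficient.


Given values:
  Z1 = 1772.1 rayl, Z2 = 1721.1 rayl
Formula: R = (Z2 - Z1) / (Z2 + Z1)
Numerator: Z2 - Z1 = 1721.1 - 1772.1 = -51.0
Denominator: Z2 + Z1 = 1721.1 + 1772.1 = 3493.2
R = -51.0 / 3493.2 = -0.0146

-0.0146


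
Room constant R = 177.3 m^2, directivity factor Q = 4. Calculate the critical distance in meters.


Given values:
  R = 177.3 m^2, Q = 4
Formula: d_c = 0.141 * sqrt(Q * R)
Compute Q * R = 4 * 177.3 = 709.2
Compute sqrt(709.2) = 26.6308
d_c = 0.141 * 26.6308 = 3.755

3.755 m


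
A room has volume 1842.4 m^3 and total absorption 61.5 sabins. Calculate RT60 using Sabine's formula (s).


Given values:
  V = 1842.4 m^3
  A = 61.5 sabins
Formula: RT60 = 0.161 * V / A
Numerator: 0.161 * 1842.4 = 296.6264
RT60 = 296.6264 / 61.5 = 4.823

4.823 s


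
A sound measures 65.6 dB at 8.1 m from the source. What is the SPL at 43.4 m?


Given values:
  SPL1 = 65.6 dB, r1 = 8.1 m, r2 = 43.4 m
Formula: SPL2 = SPL1 - 20 * log10(r2 / r1)
Compute ratio: r2 / r1 = 43.4 / 8.1 = 5.358
Compute log10: log10(5.358) = 0.729003
Compute drop: 20 * 0.729003 = 14.5801
SPL2 = 65.6 - 14.5801 = 51.02

51.02 dB


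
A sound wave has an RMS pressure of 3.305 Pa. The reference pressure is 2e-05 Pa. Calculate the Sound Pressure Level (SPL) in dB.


Given values:
  p = 3.305 Pa
  p_ref = 2e-05 Pa
Formula: SPL = 20 * log10(p / p_ref)
Compute ratio: p / p_ref = 3.305 / 2e-05 = 165250
Compute log10: log10(165250) = 5.218141
Multiply: SPL = 20 * 5.218141 = 104.36

104.36 dB


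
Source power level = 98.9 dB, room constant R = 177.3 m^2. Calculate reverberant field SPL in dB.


Given values:
  Lw = 98.9 dB, R = 177.3 m^2
Formula: SPL = Lw + 10 * log10(4 / R)
Compute 4 / R = 4 / 177.3 = 0.022561
Compute 10 * log10(0.022561) = -16.4664
SPL = 98.9 + (-16.4664) = 82.43

82.43 dB


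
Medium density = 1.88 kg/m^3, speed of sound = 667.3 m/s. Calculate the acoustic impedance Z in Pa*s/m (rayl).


Given values:
  rho = 1.88 kg/m^3
  c = 667.3 m/s
Formula: Z = rho * c
Z = 1.88 * 667.3
Z = 1254.52

1254.52 rayl


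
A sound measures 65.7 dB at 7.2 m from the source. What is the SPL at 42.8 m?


Given values:
  SPL1 = 65.7 dB, r1 = 7.2 m, r2 = 42.8 m
Formula: SPL2 = SPL1 - 20 * log10(r2 / r1)
Compute ratio: r2 / r1 = 42.8 / 7.2 = 5.9444
Compute log10: log10(5.9444) = 0.774108
Compute drop: 20 * 0.774108 = 15.4822
SPL2 = 65.7 - 15.4822 = 50.22

50.22 dB


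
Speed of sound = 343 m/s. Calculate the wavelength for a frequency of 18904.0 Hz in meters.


Given values:
  c = 343 m/s, f = 18904.0 Hz
Formula: lambda = c / f
lambda = 343 / 18904.0
lambda = 0.0181

0.0181 m


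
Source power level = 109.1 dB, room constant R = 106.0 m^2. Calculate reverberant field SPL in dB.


Given values:
  Lw = 109.1 dB, R = 106.0 m^2
Formula: SPL = Lw + 10 * log10(4 / R)
Compute 4 / R = 4 / 106.0 = 0.037736
Compute 10 * log10(0.037736) = -14.2324
SPL = 109.1 + (-14.2324) = 94.87

94.87 dB


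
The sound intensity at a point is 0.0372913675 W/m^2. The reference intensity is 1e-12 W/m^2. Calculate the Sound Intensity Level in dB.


Given values:
  I = 0.0372913675 W/m^2
  I_ref = 1e-12 W/m^2
Formula: SIL = 10 * log10(I / I_ref)
Compute ratio: I / I_ref = 37291367500
Compute log10: log10(37291367500) = 10.571608
Multiply: SIL = 10 * 10.571608 = 105.72

105.72 dB


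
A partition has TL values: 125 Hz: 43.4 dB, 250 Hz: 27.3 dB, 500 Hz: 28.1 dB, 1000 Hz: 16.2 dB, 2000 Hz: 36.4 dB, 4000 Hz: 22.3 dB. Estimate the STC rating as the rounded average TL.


Given TL values at each frequency:
  125 Hz: 43.4 dB
  250 Hz: 27.3 dB
  500 Hz: 28.1 dB
  1000 Hz: 16.2 dB
  2000 Hz: 36.4 dB
  4000 Hz: 22.3 dB
Formula: STC ~ round(average of TL values)
Sum = 43.4 + 27.3 + 28.1 + 16.2 + 36.4 + 22.3 = 173.7
Average = 173.7 / 6 = 28.95
Rounded: 29

29


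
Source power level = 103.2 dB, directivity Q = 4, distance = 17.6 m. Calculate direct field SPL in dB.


Given values:
  Lw = 103.2 dB, Q = 4, r = 17.6 m
Formula: SPL = Lw + 10 * log10(Q / (4 * pi * r^2))
Compute 4 * pi * r^2 = 4 * pi * 17.6^2 = 3892.559
Compute Q / denom = 4 / 3892.559 = 0.0010276
Compute 10 * log10(0.0010276) = -29.8818
SPL = 103.2 + (-29.8818) = 73.32

73.32 dB


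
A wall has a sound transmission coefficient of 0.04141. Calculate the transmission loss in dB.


Given values:
  tau = 0.04141
Formula: TL = 10 * log10(1 / tau)
Compute 1 / tau = 1 / 0.04141 = 24.1488
Compute log10(24.1488) = 1.382896
TL = 10 * 1.382896 = 13.83

13.83 dB


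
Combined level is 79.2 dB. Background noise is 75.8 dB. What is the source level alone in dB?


Given values:
  L_total = 79.2 dB, L_bg = 75.8 dB
Formula: L_source = 10 * log10(10^(L_total/10) - 10^(L_bg/10))
Convert to linear:
  10^(79.2/10) = 83176377.1103
  10^(75.8/10) = 38018939.6321
Difference: 83176377.1103 - 38018939.6321 = 45157437.4782
L_source = 10 * log10(45157437.4782) = 76.55

76.55 dB


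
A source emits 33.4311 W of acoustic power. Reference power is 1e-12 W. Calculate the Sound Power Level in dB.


Given values:
  W = 33.4311 W
  W_ref = 1e-12 W
Formula: SWL = 10 * log10(W / W_ref)
Compute ratio: W / W_ref = 33431100000000
Compute log10: log10(33431100000000) = 13.524151
Multiply: SWL = 10 * 13.524151 = 135.24

135.24 dB


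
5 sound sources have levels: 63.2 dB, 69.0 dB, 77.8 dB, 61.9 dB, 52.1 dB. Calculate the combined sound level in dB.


Formula: L_total = 10 * log10( sum(10^(Li/10)) )
  Source 1: 10^(63.2/10) = 2089296.1309
  Source 2: 10^(69.0/10) = 7943282.3472
  Source 3: 10^(77.8/10) = 60255958.6074
  Source 4: 10^(61.9/10) = 1548816.6189
  Source 5: 10^(52.1/10) = 162181.0097
Sum of linear values = 71999534.7141
L_total = 10 * log10(71999534.7141) = 78.57

78.57 dB


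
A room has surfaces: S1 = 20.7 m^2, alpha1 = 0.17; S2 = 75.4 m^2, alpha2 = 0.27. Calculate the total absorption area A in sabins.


Given surfaces:
  Surface 1: 20.7 * 0.17 = 3.519
  Surface 2: 75.4 * 0.27 = 20.358
Formula: A = sum(Si * alpha_i)
A = 3.519 + 20.358
A = 23.88

23.88 sabins


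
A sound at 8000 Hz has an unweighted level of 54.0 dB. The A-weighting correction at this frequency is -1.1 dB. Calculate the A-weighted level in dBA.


Given values:
  SPL = 54.0 dB
  A-weighting at 8000 Hz = -1.1 dB
Formula: L_A = SPL + A_weight
L_A = 54.0 + (-1.1)
L_A = 52.9

52.9 dBA


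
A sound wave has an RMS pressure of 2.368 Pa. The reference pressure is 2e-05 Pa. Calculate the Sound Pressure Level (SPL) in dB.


Given values:
  p = 2.368 Pa
  p_ref = 2e-05 Pa
Formula: SPL = 20 * log10(p / p_ref)
Compute ratio: p / p_ref = 2.368 / 2e-05 = 118400
Compute log10: log10(118400) = 5.073352
Multiply: SPL = 20 * 5.073352 = 101.47

101.47 dB


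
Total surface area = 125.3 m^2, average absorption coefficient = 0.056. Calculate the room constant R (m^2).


Given values:
  S = 125.3 m^2, alpha = 0.056
Formula: R = S * alpha / (1 - alpha)
Numerator: 125.3 * 0.056 = 7.0168
Denominator: 1 - 0.056 = 0.944
R = 7.0168 / 0.944 = 7.43

7.43 m^2


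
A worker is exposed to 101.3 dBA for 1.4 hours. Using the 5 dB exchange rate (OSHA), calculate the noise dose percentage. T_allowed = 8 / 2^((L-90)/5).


Given values:
  L = 101.3 dBA, T = 1.4 hours
Formula: T_allowed = 8 / 2^((L - 90) / 5)
Compute exponent: (101.3 - 90) / 5 = 2.26
Compute 2^(2.26) = 4.789915
T_allowed = 8 / 4.789915 = 1.670176 hours
Dose = (T / T_allowed) * 100
Dose = (1.4 / 1.670176) * 100 = 83.82

83.82 %


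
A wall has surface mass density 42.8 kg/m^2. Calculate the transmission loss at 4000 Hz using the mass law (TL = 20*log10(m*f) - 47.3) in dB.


Given values:
  m = 42.8 kg/m^2, f = 4000 Hz
Formula: TL = 20 * log10(m * f) - 47.3
Compute m * f = 42.8 * 4000 = 171200.0
Compute log10(171200.0) = 5.233504
Compute 20 * 5.233504 = 104.6701
TL = 104.6701 - 47.3 = 57.37

57.37 dB


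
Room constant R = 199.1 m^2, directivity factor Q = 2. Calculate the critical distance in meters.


Given values:
  R = 199.1 m^2, Q = 2
Formula: d_c = 0.141 * sqrt(Q * R)
Compute Q * R = 2 * 199.1 = 398.2
Compute sqrt(398.2) = 19.9549
d_c = 0.141 * 19.9549 = 2.814

2.814 m


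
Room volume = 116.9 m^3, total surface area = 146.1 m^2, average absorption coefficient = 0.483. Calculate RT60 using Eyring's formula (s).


Given values:
  V = 116.9 m^3, S = 146.1 m^2, alpha = 0.483
Formula: RT60 = 0.161 * V / (-S * ln(1 - alpha))
Compute ln(1 - 0.483) = ln(0.517) = -0.659712
Denominator: -146.1 * -0.659712 = 96.3839
Numerator: 0.161 * 116.9 = 18.8209
RT60 = 18.8209 / 96.3839 = 0.195

0.195 s


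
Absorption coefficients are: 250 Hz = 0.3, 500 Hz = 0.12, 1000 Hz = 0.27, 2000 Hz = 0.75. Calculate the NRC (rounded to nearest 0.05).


Given values:
  a_250 = 0.3, a_500 = 0.12
  a_1000 = 0.27, a_2000 = 0.75
Formula: NRC = (a250 + a500 + a1000 + a2000) / 4
Sum = 0.3 + 0.12 + 0.27 + 0.75 = 1.44
NRC = 1.44 / 4 = 0.36
Rounded to nearest 0.05: 0.35

0.35


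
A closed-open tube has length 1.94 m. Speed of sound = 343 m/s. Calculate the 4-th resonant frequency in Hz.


Given values:
  Tube type: closed-open, L = 1.94 m, c = 343 m/s, n = 4
Formula: f_n = (2n - 1) * c / (4 * L)
Compute 2n - 1 = 2*4 - 1 = 7
Compute 4 * L = 4 * 1.94 = 7.76
f = 7 * 343 / 7.76
f = 309.41

309.41 Hz


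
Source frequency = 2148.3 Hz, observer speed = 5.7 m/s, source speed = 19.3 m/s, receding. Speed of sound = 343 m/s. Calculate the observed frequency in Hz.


Given values:
  f_s = 2148.3 Hz, v_o = 5.7 m/s, v_s = 19.3 m/s
  Direction: receding
Formula: f_o = f_s * (c - v_o) / (c + v_s)
Numerator: c - v_o = 343 - 5.7 = 337.3
Denominator: c + v_s = 343 + 19.3 = 362.3
f_o = 2148.3 * 337.3 / 362.3 = 2000.06

2000.06 Hz


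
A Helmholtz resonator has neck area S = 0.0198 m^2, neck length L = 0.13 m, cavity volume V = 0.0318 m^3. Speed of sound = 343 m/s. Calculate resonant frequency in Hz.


Given values:
  S = 0.0198 m^2, L = 0.13 m, V = 0.0318 m^3, c = 343 m/s
Formula: f = (c / (2*pi)) * sqrt(S / (V * L))
Compute V * L = 0.0318 * 0.13 = 0.004134
Compute S / (V * L) = 0.0198 / 0.004134 = 4.7896
Compute sqrt(4.7896) = 2.188515
Compute c / (2*pi) = 343 / 6.283185 = 54.590148
f = 54.590148 * 2.188515 = 119.47

119.47 Hz


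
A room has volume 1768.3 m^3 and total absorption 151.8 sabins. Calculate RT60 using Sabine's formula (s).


Given values:
  V = 1768.3 m^3
  A = 151.8 sabins
Formula: RT60 = 0.161 * V / A
Numerator: 0.161 * 1768.3 = 284.6963
RT60 = 284.6963 / 151.8 = 1.875

1.875 s


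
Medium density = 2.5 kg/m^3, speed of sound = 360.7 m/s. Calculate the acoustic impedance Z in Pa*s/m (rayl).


Given values:
  rho = 2.5 kg/m^3
  c = 360.7 m/s
Formula: Z = rho * c
Z = 2.5 * 360.7
Z = 901.75

901.75 rayl


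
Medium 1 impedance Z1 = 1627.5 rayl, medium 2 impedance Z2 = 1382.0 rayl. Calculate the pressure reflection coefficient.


Given values:
  Z1 = 1627.5 rayl, Z2 = 1382.0 rayl
Formula: R = (Z2 - Z1) / (Z2 + Z1)
Numerator: Z2 - Z1 = 1382.0 - 1627.5 = -245.5
Denominator: Z2 + Z1 = 1382.0 + 1627.5 = 3009.5
R = -245.5 / 3009.5 = -0.0816

-0.0816


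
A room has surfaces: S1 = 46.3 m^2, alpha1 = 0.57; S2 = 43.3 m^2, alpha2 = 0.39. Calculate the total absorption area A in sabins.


Given surfaces:
  Surface 1: 46.3 * 0.57 = 26.391
  Surface 2: 43.3 * 0.39 = 16.887
Formula: A = sum(Si * alpha_i)
A = 26.391 + 16.887
A = 43.28

43.28 sabins


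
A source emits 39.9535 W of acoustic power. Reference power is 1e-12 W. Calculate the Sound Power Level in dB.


Given values:
  W = 39.9535 W
  W_ref = 1e-12 W
Formula: SWL = 10 * log10(W / W_ref)
Compute ratio: W / W_ref = 39953500000000
Compute log10: log10(39953500000000) = 13.601555
Multiply: SWL = 10 * 13.601555 = 136.02

136.02 dB


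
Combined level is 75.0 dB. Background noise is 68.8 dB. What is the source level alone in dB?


Given values:
  L_total = 75.0 dB, L_bg = 68.8 dB
Formula: L_source = 10 * log10(10^(L_total/10) - 10^(L_bg/10))
Convert to linear:
  10^(75.0/10) = 31622776.6017
  10^(68.8/10) = 7585775.7503
Difference: 31622776.6017 - 7585775.7503 = 24037000.8514
L_source = 10 * log10(24037000.8514) = 73.81

73.81 dB


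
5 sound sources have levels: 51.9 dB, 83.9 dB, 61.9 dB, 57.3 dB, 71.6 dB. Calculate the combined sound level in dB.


Formula: L_total = 10 * log10( sum(10^(Li/10)) )
  Source 1: 10^(51.9/10) = 154881.6619
  Source 2: 10^(83.9/10) = 245470891.5685
  Source 3: 10^(61.9/10) = 1548816.6189
  Source 4: 10^(57.3/10) = 537031.7964
  Source 5: 10^(71.6/10) = 14454397.7075
Sum of linear values = 262166019.3532
L_total = 10 * log10(262166019.3532) = 84.19

84.19 dB


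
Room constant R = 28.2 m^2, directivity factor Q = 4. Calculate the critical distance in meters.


Given values:
  R = 28.2 m^2, Q = 4
Formula: d_c = 0.141 * sqrt(Q * R)
Compute Q * R = 4 * 28.2 = 112.8
Compute sqrt(112.8) = 10.6207
d_c = 0.141 * 10.6207 = 1.498

1.498 m


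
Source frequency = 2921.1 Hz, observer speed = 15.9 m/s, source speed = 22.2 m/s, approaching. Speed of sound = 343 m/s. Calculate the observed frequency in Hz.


Given values:
  f_s = 2921.1 Hz, v_o = 15.9 m/s, v_s = 22.2 m/s
  Direction: approaching
Formula: f_o = f_s * (c + v_o) / (c - v_s)
Numerator: c + v_o = 343 + 15.9 = 358.9
Denominator: c - v_s = 343 - 22.2 = 320.8
f_o = 2921.1 * 358.9 / 320.8 = 3268.03

3268.03 Hz


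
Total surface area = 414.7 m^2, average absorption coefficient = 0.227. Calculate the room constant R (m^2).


Given values:
  S = 414.7 m^2, alpha = 0.227
Formula: R = S * alpha / (1 - alpha)
Numerator: 414.7 * 0.227 = 94.1369
Denominator: 1 - 0.227 = 0.773
R = 94.1369 / 0.773 = 121.78

121.78 m^2


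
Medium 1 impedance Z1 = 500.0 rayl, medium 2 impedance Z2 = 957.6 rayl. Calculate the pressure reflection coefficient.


Given values:
  Z1 = 500.0 rayl, Z2 = 957.6 rayl
Formula: R = (Z2 - Z1) / (Z2 + Z1)
Numerator: Z2 - Z1 = 957.6 - 500.0 = 457.6
Denominator: Z2 + Z1 = 957.6 + 500.0 = 1457.6
R = 457.6 / 1457.6 = 0.3139

0.3139


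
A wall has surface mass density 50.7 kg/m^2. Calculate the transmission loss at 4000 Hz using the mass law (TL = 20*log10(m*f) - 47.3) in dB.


Given values:
  m = 50.7 kg/m^2, f = 4000 Hz
Formula: TL = 20 * log10(m * f) - 47.3
Compute m * f = 50.7 * 4000 = 202800.0
Compute log10(202800.0) = 5.307068
Compute 20 * 5.307068 = 106.1414
TL = 106.1414 - 47.3 = 58.84

58.84 dB


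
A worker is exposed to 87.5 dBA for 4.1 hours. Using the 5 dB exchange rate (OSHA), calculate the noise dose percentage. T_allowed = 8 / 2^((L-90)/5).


Given values:
  L = 87.5 dBA, T = 4.1 hours
Formula: T_allowed = 8 / 2^((L - 90) / 5)
Compute exponent: (87.5 - 90) / 5 = -0.5
Compute 2^(-0.5) = 0.707107
T_allowed = 8 / 0.707107 = 11.313705 hours
Dose = (T / T_allowed) * 100
Dose = (4.1 / 11.313705) * 100 = 36.24

36.24 %


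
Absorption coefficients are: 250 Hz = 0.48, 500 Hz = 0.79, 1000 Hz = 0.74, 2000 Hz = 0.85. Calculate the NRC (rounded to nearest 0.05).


Given values:
  a_250 = 0.48, a_500 = 0.79
  a_1000 = 0.74, a_2000 = 0.85
Formula: NRC = (a250 + a500 + a1000 + a2000) / 4
Sum = 0.48 + 0.79 + 0.74 + 0.85 = 2.86
NRC = 2.86 / 4 = 0.715
Rounded to nearest 0.05: 0.7

0.7


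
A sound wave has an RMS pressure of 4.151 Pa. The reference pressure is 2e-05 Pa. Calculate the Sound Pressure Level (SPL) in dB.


Given values:
  p = 4.151 Pa
  p_ref = 2e-05 Pa
Formula: SPL = 20 * log10(p / p_ref)
Compute ratio: p / p_ref = 4.151 / 2e-05 = 207550
Compute log10: log10(207550) = 5.317123
Multiply: SPL = 20 * 5.317123 = 106.34

106.34 dB


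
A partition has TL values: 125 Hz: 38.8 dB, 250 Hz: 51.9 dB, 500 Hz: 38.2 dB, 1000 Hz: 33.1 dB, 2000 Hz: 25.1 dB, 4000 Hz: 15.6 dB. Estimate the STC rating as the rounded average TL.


Given TL values at each frequency:
  125 Hz: 38.8 dB
  250 Hz: 51.9 dB
  500 Hz: 38.2 dB
  1000 Hz: 33.1 dB
  2000 Hz: 25.1 dB
  4000 Hz: 15.6 dB
Formula: STC ~ round(average of TL values)
Sum = 38.8 + 51.9 + 38.2 + 33.1 + 25.1 + 15.6 = 202.7
Average = 202.7 / 6 = 33.78
Rounded: 34

34


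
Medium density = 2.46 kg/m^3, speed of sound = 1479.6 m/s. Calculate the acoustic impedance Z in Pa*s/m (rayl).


Given values:
  rho = 2.46 kg/m^3
  c = 1479.6 m/s
Formula: Z = rho * c
Z = 2.46 * 1479.6
Z = 3639.82

3639.82 rayl


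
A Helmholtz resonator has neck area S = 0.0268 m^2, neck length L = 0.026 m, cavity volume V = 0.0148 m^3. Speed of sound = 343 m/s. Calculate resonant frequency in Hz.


Given values:
  S = 0.0268 m^2, L = 0.026 m, V = 0.0148 m^3, c = 343 m/s
Formula: f = (c / (2*pi)) * sqrt(S / (V * L))
Compute V * L = 0.0148 * 0.026 = 0.0003848
Compute S / (V * L) = 0.0268 / 0.0003848 = 69.6466
Compute sqrt(69.6466) = 8.345454
Compute c / (2*pi) = 343 / 6.283185 = 54.590148
f = 54.590148 * 8.345454 = 455.58

455.58 Hz


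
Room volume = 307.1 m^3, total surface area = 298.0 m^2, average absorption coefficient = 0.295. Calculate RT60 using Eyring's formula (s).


Given values:
  V = 307.1 m^3, S = 298.0 m^2, alpha = 0.295
Formula: RT60 = 0.161 * V / (-S * ln(1 - alpha))
Compute ln(1 - 0.295) = ln(0.705) = -0.349557
Denominator: -298.0 * -0.349557 = 104.168
Numerator: 0.161 * 307.1 = 49.4431
RT60 = 49.4431 / 104.168 = 0.475

0.475 s


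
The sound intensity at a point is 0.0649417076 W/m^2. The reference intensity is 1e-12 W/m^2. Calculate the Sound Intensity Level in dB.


Given values:
  I = 0.0649417076 W/m^2
  I_ref = 1e-12 W/m^2
Formula: SIL = 10 * log10(I / I_ref)
Compute ratio: I / I_ref = 64941707600
Compute log10: log10(64941707600) = 10.812524
Multiply: SIL = 10 * 10.812524 = 108.13

108.13 dB


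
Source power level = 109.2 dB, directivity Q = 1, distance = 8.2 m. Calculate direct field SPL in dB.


Given values:
  Lw = 109.2 dB, Q = 1, r = 8.2 m
Formula: SPL = Lw + 10 * log10(Q / (4 * pi * r^2))
Compute 4 * pi * r^2 = 4 * pi * 8.2^2 = 844.9628
Compute Q / denom = 1 / 844.9628 = 0.00118348
Compute 10 * log10(0.00118348) = -29.2684
SPL = 109.2 + (-29.2684) = 79.93

79.93 dB


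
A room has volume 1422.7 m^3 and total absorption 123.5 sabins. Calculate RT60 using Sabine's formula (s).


Given values:
  V = 1422.7 m^3
  A = 123.5 sabins
Formula: RT60 = 0.161 * V / A
Numerator: 0.161 * 1422.7 = 229.0547
RT60 = 229.0547 / 123.5 = 1.855

1.855 s


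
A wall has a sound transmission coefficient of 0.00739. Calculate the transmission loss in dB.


Given values:
  tau = 0.00739
Formula: TL = 10 * log10(1 / tau)
Compute 1 / tau = 1 / 0.00739 = 135.318
Compute log10(135.318) = 2.131356
TL = 10 * 2.131356 = 21.31

21.31 dB


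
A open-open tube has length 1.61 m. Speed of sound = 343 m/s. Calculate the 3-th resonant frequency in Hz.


Given values:
  Tube type: open-open, L = 1.61 m, c = 343 m/s, n = 3
Formula: f_n = n * c / (2 * L)
Compute 2 * L = 2 * 1.61 = 3.22
f = 3 * 343 / 3.22
f = 319.57

319.57 Hz


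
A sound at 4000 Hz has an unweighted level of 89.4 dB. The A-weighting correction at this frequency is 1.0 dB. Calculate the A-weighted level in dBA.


Given values:
  SPL = 89.4 dB
  A-weighting at 4000 Hz = 1.0 dB
Formula: L_A = SPL + A_weight
L_A = 89.4 + (1.0)
L_A = 90.4

90.4 dBA


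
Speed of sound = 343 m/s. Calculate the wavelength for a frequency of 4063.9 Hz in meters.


Given values:
  c = 343 m/s, f = 4063.9 Hz
Formula: lambda = c / f
lambda = 343 / 4063.9
lambda = 0.0844

0.0844 m


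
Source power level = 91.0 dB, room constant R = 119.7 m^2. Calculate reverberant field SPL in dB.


Given values:
  Lw = 91.0 dB, R = 119.7 m^2
Formula: SPL = Lw + 10 * log10(4 / R)
Compute 4 / R = 4 / 119.7 = 0.033417
Compute 10 * log10(0.033417) = -14.7603
SPL = 91.0 + (-14.7603) = 76.24

76.24 dB


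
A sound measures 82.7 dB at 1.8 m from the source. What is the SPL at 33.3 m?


Given values:
  SPL1 = 82.7 dB, r1 = 1.8 m, r2 = 33.3 m
Formula: SPL2 = SPL1 - 20 * log10(r2 / r1)
Compute ratio: r2 / r1 = 33.3 / 1.8 = 18.5
Compute log10: log10(18.5) = 1.267172
Compute drop: 20 * 1.267172 = 25.3434
SPL2 = 82.7 - 25.3434 = 57.36

57.36 dB


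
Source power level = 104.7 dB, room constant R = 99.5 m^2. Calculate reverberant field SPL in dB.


Given values:
  Lw = 104.7 dB, R = 99.5 m^2
Formula: SPL = Lw + 10 * log10(4 / R)
Compute 4 / R = 4 / 99.5 = 0.040201
Compute 10 * log10(0.040201) = -13.9576
SPL = 104.7 + (-13.9576) = 90.74

90.74 dB


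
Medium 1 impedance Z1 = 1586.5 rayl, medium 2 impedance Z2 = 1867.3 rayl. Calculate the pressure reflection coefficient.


Given values:
  Z1 = 1586.5 rayl, Z2 = 1867.3 rayl
Formula: R = (Z2 - Z1) / (Z2 + Z1)
Numerator: Z2 - Z1 = 1867.3 - 1586.5 = 280.8
Denominator: Z2 + Z1 = 1867.3 + 1586.5 = 3453.8
R = 280.8 / 3453.8 = 0.0813

0.0813


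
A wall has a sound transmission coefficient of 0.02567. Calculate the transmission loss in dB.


Given values:
  tau = 0.02567
Formula: TL = 10 * log10(1 / tau)
Compute 1 / tau = 1 / 0.02567 = 38.956
Compute log10(38.956) = 1.590574
TL = 10 * 1.590574 = 15.91

15.91 dB


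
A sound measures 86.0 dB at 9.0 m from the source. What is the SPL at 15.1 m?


Given values:
  SPL1 = 86.0 dB, r1 = 9.0 m, r2 = 15.1 m
Formula: SPL2 = SPL1 - 20 * log10(r2 / r1)
Compute ratio: r2 / r1 = 15.1 / 9.0 = 1.6778
Compute log10: log10(1.6778) = 0.22474
Compute drop: 20 * 0.22474 = 4.4948
SPL2 = 86.0 - 4.4948 = 81.51

81.51 dB


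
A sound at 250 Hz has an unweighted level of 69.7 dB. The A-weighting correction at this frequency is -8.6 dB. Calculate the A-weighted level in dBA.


Given values:
  SPL = 69.7 dB
  A-weighting at 250 Hz = -8.6 dB
Formula: L_A = SPL + A_weight
L_A = 69.7 + (-8.6)
L_A = 61.1

61.1 dBA


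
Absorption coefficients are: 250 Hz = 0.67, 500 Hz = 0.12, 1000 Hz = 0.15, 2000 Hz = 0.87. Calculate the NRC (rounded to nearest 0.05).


Given values:
  a_250 = 0.67, a_500 = 0.12
  a_1000 = 0.15, a_2000 = 0.87
Formula: NRC = (a250 + a500 + a1000 + a2000) / 4
Sum = 0.67 + 0.12 + 0.15 + 0.87 = 1.81
NRC = 1.81 / 4 = 0.4525
Rounded to nearest 0.05: 0.45

0.45


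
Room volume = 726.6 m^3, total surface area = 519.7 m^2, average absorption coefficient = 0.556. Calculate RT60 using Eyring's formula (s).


Given values:
  V = 726.6 m^3, S = 519.7 m^2, alpha = 0.556
Formula: RT60 = 0.161 * V / (-S * ln(1 - alpha))
Compute ln(1 - 0.556) = ln(0.444) = -0.811931
Denominator: -519.7 * -0.811931 = 421.9605
Numerator: 0.161 * 726.6 = 116.9826
RT60 = 116.9826 / 421.9605 = 0.277

0.277 s


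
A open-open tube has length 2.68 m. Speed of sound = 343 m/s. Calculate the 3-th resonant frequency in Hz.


Given values:
  Tube type: open-open, L = 2.68 m, c = 343 m/s, n = 3
Formula: f_n = n * c / (2 * L)
Compute 2 * L = 2 * 2.68 = 5.36
f = 3 * 343 / 5.36
f = 191.98

191.98 Hz


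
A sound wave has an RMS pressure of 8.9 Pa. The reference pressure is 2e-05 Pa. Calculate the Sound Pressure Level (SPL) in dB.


Given values:
  p = 8.9 Pa
  p_ref = 2e-05 Pa
Formula: SPL = 20 * log10(p / p_ref)
Compute ratio: p / p_ref = 8.9 / 2e-05 = 445000
Compute log10: log10(445000) = 5.64836
Multiply: SPL = 20 * 5.64836 = 112.97

112.97 dB


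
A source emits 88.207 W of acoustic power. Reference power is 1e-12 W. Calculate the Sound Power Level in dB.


Given values:
  W = 88.207 W
  W_ref = 1e-12 W
Formula: SWL = 10 * log10(W / W_ref)
Compute ratio: W / W_ref = 88207000000000
Compute log10: log10(88207000000000) = 13.945503
Multiply: SWL = 10 * 13.945503 = 139.46

139.46 dB


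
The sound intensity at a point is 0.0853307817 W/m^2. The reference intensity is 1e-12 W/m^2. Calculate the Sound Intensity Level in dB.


Given values:
  I = 0.0853307817 W/m^2
  I_ref = 1e-12 W/m^2
Formula: SIL = 10 * log10(I / I_ref)
Compute ratio: I / I_ref = 85330781700
Compute log10: log10(85330781700) = 10.931106
Multiply: SIL = 10 * 10.931106 = 109.31

109.31 dB


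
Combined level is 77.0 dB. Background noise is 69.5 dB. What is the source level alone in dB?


Given values:
  L_total = 77.0 dB, L_bg = 69.5 dB
Formula: L_source = 10 * log10(10^(L_total/10) - 10^(L_bg/10))
Convert to linear:
  10^(77.0/10) = 50118723.3627
  10^(69.5/10) = 8912509.3813
Difference: 50118723.3627 - 8912509.3813 = 41206213.9814
L_source = 10 * log10(41206213.9814) = 76.15

76.15 dB


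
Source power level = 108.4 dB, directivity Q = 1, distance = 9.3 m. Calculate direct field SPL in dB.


Given values:
  Lw = 108.4 dB, Q = 1, r = 9.3 m
Formula: SPL = Lw + 10 * log10(Q / (4 * pi * r^2))
Compute 4 * pi * r^2 = 4 * pi * 9.3^2 = 1086.8654
Compute Q / denom = 1 / 1086.8654 = 0.00092008
Compute 10 * log10(0.00092008) = -30.3617
SPL = 108.4 + (-30.3617) = 78.04

78.04 dB
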